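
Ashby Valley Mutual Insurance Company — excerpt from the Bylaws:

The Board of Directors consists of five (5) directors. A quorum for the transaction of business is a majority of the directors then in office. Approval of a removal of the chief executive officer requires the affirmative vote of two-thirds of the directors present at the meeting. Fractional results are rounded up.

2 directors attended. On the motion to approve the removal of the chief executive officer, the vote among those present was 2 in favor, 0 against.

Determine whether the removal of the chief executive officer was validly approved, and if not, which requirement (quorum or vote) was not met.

Quorum: 2 present; quorum is 3. Not satisfied.
Vote: the removal of the chief executive officer requires two-thirds of the directors present (2). 2/3 of 2 = 1.33, rounded up to 2, so 2 affirmative votes are needed; 2 voted in favor. Satisfied. (Moot — without a quorum no business can be validly transacted.)

Invalid — quorum requirement not satisfied.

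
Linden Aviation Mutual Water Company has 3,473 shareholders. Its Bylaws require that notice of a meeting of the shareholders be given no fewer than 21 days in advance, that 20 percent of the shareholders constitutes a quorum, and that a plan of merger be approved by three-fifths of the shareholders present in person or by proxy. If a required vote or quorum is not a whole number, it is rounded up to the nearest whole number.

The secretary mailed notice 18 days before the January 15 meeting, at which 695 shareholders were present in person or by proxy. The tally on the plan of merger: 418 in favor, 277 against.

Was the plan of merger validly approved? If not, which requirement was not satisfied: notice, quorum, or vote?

Notice: 18 days given; 21 required. Not satisfied.
Quorum: 20% of 3,473 = 694.60, rounded up to 695; 695 present. Satisfied.
Vote: requires three-fifths of those present (695); 3/5 of 695 = 417, so 417 needed; 418 in favor. Satisfied.

Invalid — notice requirement not satisfied.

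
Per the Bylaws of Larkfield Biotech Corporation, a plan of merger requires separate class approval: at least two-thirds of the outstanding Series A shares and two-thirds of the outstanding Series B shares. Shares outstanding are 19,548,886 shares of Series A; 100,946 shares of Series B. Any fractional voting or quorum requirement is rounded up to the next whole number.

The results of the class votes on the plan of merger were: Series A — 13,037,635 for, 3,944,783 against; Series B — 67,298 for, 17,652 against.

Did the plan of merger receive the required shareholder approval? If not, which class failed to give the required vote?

Approved — every class gave the required vote.

Series A: 2/3 of 19548886 = 13032590.67, rounded up to 13032591; 13,032,591 required, 13,037,635 in favor — approved.
Series B: 2/3 of 100946 = 67297.33, rounded up to 67298; 67,298 required, 67,298 in favor — approved.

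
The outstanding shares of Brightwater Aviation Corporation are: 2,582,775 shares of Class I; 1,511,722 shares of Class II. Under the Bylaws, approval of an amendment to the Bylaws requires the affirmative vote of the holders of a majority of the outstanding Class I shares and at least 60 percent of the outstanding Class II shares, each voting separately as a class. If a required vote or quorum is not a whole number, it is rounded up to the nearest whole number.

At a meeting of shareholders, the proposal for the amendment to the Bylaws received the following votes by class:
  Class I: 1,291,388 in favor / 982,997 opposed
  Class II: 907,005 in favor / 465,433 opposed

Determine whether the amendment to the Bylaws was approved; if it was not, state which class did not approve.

Not approved — the Class II shares did not give the required vote.

Class I: a majority of 2582775 is 1291388; 1,291,388 required, 1,291,388 in favor — approved.
Class II: 3/5 of 1511722 = 907033.20, rounded up to 907034; 907,034 required, 907,005 in favor — not approved.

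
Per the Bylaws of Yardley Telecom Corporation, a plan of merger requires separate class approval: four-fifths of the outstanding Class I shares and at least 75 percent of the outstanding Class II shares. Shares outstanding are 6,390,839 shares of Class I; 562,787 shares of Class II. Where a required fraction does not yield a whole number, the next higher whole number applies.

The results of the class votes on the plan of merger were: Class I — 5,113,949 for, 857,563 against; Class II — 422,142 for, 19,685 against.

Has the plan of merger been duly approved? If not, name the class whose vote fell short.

Class I: 4/5 of 6390839 = 5112671.20, rounded up to 5112672; 5,112,672 required, 5,113,949 in favor — approved.
Class II: 3/4 of 562787 = 422090.25, rounded up to 422091; 422,091 required, 422,142 in favor — approved.

Approved — every class gave the required vote.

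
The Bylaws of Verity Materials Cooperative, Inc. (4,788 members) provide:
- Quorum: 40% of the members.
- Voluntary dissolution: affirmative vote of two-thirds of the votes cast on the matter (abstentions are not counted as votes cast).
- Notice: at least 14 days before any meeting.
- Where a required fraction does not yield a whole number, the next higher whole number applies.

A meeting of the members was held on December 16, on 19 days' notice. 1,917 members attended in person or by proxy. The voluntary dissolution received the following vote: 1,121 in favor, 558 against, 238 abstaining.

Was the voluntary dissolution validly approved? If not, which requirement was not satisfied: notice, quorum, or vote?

Notice: 19 days given; 14 required. Satisfied.
Quorum: 40% of 4,788 = 1,915.20, rounded up to 1,916; 1,917 present. Satisfied.
Vote: requires two-thirds of the votes cast (1,917 − 238 abstaining = 1,679); 2/3 of 1679 = 1119.33, rounded up to 1120, so 1,120 needed; 1,121 in favor. Satisfied.

Valid — all requirements satisfied.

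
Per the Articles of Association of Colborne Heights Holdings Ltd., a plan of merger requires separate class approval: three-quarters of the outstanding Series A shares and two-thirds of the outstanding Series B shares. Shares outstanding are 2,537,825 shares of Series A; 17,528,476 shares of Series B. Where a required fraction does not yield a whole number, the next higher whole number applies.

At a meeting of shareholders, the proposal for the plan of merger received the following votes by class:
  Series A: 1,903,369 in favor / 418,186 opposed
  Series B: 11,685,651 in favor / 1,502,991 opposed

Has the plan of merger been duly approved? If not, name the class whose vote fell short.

Series A: 3/4 of 2537825 = 1903368.75, rounded up to 1903369; 1,903,369 required, 1,903,369 in favor — approved.
Series B: 2/3 of 17528476 = 11685650.67, rounded up to 11685651; 11,685,651 required, 11,685,651 in favor — approved.

Approved — every class gave the required vote.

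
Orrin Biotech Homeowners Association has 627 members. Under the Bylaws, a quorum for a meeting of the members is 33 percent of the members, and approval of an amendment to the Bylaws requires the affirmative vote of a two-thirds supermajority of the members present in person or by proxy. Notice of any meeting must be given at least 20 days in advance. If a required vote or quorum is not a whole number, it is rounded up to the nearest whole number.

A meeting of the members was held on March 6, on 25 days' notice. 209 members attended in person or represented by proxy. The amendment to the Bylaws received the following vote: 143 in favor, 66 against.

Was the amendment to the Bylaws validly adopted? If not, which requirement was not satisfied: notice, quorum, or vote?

Notice: 25 days given; 20 required. Satisfied.
Quorum: 33% of 627 = 206.91, rounded up to 207; 209 present. Satisfied.
Vote: requires two-thirds of those present (209); 2/3 of 209 = 139.33, rounded up to 140, so 140 needed; 143 in favor. Satisfied.

Valid — all requirements satisfied.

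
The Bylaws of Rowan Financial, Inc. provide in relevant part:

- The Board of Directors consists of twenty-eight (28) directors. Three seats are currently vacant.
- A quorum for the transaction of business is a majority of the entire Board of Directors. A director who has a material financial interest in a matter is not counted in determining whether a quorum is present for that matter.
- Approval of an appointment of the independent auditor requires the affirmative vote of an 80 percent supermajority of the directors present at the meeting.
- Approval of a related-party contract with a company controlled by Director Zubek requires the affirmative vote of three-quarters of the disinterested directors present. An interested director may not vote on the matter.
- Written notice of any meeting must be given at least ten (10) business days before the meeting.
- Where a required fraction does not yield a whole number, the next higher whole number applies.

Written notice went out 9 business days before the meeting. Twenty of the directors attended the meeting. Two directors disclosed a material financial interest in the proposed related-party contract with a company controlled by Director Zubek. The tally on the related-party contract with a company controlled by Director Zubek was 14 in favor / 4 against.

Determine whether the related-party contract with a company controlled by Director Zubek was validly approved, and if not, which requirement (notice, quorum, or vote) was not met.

Invalid — notice requirement not satisfied.

Notice: 9 business days given; 10 required (9 < 10). Not satisfied.
Quorum: 20 present, but the 2 interested directors do not count, leaving 18. Quorum is 15. Satisfied.
Vote: the related-party contract with a company controlled by Director Zubek requires three-fourths of the disinterested directors present (20 − 2 = 18). 3/4 of 18 = 13.50, rounded up to 14, so 14 affirmative votes are needed; 14 voted in favor. Satisfied.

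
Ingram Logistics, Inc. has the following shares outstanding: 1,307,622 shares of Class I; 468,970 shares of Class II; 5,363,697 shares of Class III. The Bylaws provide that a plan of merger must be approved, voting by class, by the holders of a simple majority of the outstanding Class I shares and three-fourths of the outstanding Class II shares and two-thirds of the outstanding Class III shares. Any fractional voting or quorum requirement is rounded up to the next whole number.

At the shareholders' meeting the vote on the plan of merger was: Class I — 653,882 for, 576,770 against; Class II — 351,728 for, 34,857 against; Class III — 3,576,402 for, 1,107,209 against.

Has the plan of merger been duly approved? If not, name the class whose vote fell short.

Class I: a majority of 1307622 is 653812; 653,812 required, 653,882 in favor — approved.
Class II: 3/4 of 468970 = 351727.50, rounded up to 351728; 351,728 required, 351,728 in favor — approved.
Class III: 2/3 of 5363697 = 3575798; 3,575,798 required, 3,576,402 in favor — approved.

Approved — every class gave the required vote.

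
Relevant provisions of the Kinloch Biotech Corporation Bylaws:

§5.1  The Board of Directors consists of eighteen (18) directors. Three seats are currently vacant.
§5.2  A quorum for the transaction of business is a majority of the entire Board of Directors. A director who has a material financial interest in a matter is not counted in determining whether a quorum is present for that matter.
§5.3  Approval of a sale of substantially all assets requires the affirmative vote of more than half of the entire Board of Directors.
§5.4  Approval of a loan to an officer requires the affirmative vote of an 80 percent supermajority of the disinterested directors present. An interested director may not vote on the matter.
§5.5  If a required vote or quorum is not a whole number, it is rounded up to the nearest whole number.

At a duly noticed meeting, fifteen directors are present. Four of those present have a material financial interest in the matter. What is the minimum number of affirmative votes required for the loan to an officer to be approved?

The loan to an officer requires four-fifths of the disinterested directors present (15 − 4 = 11).
4/5 of 11 = 8.80, rounded up to 9.

9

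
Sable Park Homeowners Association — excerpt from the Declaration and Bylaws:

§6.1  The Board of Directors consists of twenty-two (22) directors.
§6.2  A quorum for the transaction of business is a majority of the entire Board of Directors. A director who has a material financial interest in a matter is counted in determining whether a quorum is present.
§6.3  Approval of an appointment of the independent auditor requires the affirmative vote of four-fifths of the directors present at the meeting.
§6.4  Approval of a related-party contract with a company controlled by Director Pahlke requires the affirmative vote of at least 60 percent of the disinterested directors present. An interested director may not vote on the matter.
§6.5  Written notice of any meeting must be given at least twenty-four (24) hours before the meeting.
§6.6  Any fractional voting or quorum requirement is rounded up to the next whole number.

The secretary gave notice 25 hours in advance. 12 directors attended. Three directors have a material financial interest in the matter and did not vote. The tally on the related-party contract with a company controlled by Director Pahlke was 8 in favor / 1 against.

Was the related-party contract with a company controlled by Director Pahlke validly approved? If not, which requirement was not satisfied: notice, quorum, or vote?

Notice: 25 hours given; 24 required (25 ≥ 24). Satisfied.
Quorum: 12 present (interested directors count toward quorum); quorum is 12. Satisfied.
Vote: the related-party contract with a company controlled by Director Pahlke requires three-fifths of the disinterested directors present (12 − 3 = 9). 3/5 of 9 = 5.40, rounded up to 6, so 6 affirmative votes are needed; 8 voted in favor. Satisfied.

Valid — all requirements satisfied.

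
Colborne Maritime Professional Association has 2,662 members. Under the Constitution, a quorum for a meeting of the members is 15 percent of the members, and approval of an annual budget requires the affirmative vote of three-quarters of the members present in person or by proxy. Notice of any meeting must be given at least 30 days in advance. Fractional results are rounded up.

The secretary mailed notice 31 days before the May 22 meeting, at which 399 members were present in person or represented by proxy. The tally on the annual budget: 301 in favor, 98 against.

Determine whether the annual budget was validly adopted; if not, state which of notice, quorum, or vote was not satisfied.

Invalid — quorum requirement not satisfied.

Notice: 31 days given; 30 required. Satisfied.
Quorum: 15% of 2,662 = 399.30, rounded up to 400; 399 present. Not satisfied.
Vote: requires three-fourths of those present (399); 3/4 of 399 = 299.25, rounded up to 300, so 300 needed; 301 in favor. Satisfied.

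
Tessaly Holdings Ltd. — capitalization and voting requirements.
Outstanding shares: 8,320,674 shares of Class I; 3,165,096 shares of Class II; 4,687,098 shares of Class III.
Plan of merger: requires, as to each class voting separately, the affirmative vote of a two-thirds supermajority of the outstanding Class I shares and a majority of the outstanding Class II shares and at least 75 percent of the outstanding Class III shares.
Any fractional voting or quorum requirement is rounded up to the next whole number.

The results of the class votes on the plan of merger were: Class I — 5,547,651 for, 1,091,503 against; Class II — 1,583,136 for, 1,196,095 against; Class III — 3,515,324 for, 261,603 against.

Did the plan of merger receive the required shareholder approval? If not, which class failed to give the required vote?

Approved — every class gave the required vote.

Class I: 2/3 of 8320674 = 5547116; 5,547,116 required, 5,547,651 in favor — approved.
Class II: a majority of 3165096 is 1582549; 1,582,549 required, 1,583,136 in favor — approved.
Class III: 3/4 of 4687098 = 3515323.50, rounded up to 3515324; 3,515,324 required, 3,515,324 in favor — approved.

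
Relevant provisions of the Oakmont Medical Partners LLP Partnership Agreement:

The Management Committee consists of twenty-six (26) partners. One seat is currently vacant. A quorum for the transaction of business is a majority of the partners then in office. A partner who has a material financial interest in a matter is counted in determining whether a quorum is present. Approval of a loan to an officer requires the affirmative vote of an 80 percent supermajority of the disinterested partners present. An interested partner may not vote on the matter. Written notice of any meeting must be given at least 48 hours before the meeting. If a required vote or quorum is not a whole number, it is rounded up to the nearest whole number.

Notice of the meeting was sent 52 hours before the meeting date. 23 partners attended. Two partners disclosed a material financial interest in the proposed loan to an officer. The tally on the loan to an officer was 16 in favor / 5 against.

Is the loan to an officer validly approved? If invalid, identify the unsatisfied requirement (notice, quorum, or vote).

Notice: 52 hours given; 48 required (52 ≥ 48). Satisfied.
Quorum: 23 present (interested partners count toward quorum); quorum is 13. Satisfied.
Vote: the loan to an officer requires four-fifths of the disinterested partners present (23 − 2 = 21). 4/5 of 21 = 16.80, rounded up to 17, so 17 affirmative votes are needed; 16 voted in favor. Not satisfied.

Invalid — vote requirement not satisfied.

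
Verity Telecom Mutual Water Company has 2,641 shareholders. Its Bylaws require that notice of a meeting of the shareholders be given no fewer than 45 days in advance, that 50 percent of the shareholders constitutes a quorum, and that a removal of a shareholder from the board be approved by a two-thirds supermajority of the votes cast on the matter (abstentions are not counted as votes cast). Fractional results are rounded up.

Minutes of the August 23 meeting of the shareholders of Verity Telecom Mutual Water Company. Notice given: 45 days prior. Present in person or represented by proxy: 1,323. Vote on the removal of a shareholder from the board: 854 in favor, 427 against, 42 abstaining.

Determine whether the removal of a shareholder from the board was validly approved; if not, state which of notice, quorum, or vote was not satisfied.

Notice: 45 days given; 45 required. Satisfied.
Quorum: 50% of 2,641 = 1,320.50, rounded up to 1,321; 1,323 present. Satisfied.
Vote: requires two-thirds of the votes cast (1,323 − 42 abstaining = 1,281); 2/3 of 1281 = 854, so 854 needed; 854 in favor. Satisfied.

Valid — all requirements satisfied.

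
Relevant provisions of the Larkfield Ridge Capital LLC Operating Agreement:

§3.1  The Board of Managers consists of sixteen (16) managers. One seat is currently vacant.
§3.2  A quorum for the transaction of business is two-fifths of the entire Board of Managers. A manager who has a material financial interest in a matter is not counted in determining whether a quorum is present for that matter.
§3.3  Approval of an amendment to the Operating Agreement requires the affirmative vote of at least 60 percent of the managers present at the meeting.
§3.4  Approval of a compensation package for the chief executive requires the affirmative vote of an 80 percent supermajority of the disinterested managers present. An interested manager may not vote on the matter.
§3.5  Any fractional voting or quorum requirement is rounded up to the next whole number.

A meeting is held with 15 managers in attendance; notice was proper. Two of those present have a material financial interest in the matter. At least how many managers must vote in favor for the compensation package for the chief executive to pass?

11

The compensation package for the chief executive requires four-fifths of the disinterested managers present (15 − 2 = 13).
4/5 of 13 = 10.40, rounded up to 11.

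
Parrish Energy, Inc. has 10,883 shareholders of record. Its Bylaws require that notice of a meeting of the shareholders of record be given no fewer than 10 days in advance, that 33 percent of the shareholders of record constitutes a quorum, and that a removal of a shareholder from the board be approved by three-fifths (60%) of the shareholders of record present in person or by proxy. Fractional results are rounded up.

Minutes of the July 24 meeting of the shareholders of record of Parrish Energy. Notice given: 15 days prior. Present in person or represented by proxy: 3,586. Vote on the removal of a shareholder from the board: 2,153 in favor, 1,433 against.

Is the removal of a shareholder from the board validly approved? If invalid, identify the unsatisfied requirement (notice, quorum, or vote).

Notice: 15 days given; 10 required. Satisfied.
Quorum: 33% of 10,883 = 3,591.39, rounded up to 3,592; 3,586 present. Not satisfied.
Vote: requires three-fifths of those present (3,586); 3/5 of 3586 = 2151.60, rounded up to 2152, so 2,152 needed; 2,153 in favor. Satisfied.

Invalid — quorum requirement not satisfied.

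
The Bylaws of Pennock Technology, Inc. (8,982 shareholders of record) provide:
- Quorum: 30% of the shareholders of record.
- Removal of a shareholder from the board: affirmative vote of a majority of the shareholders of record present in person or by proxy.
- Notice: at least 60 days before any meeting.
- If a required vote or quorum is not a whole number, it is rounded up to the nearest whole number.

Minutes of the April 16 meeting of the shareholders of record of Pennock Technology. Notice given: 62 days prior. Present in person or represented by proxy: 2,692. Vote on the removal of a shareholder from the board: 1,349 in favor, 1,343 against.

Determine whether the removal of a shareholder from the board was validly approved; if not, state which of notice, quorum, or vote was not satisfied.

Notice: 62 days given; 60 required. Satisfied.
Quorum: 30% of 8,982 = 2,694.60, rounded up to 2,695; 2,692 present. Not satisfied.
Vote: requires a majority of those present (2,692); a majority of 2692 is 1347, so 1,347 needed; 1,349 in favor. Satisfied.

Invalid — quorum requirement not satisfied.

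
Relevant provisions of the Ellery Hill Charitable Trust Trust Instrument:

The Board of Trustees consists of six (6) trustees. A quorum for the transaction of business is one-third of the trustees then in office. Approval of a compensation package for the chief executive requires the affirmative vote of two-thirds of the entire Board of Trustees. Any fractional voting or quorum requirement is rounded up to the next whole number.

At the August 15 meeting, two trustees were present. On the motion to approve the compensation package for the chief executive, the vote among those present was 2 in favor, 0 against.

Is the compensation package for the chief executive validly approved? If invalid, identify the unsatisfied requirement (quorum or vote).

Quorum: 2 present; quorum is 2. Satisfied.
Vote: the compensation package for the chief executive requires two-thirds of the entire Board of Trustees (6). 2/3 of 6 = 4, so 4 affirmative votes are needed; 2 voted in favor. Not satisfied.

Invalid — vote requirement not satisfied.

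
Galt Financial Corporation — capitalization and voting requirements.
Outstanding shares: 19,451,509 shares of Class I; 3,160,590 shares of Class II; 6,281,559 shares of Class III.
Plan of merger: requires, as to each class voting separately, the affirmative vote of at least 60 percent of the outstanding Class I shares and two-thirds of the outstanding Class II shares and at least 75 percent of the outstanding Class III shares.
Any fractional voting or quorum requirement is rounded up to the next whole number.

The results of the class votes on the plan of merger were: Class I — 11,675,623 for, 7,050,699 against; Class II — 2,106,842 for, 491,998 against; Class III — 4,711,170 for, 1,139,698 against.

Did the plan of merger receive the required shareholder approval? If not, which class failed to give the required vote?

Not approved — the Class II shares did not give the required vote.

Class I: 3/5 of 19451509 = 11670905.40, rounded up to 11670906; 11,670,906 required, 11,675,623 in favor — approved.
Class II: 2/3 of 3160590 = 2107060; 2,107,060 required, 2,106,842 in favor — not approved.
Class III: 3/4 of 6281559 = 4711169.25, rounded up to 4711170; 4,711,170 required, 4,711,170 in favor — approved.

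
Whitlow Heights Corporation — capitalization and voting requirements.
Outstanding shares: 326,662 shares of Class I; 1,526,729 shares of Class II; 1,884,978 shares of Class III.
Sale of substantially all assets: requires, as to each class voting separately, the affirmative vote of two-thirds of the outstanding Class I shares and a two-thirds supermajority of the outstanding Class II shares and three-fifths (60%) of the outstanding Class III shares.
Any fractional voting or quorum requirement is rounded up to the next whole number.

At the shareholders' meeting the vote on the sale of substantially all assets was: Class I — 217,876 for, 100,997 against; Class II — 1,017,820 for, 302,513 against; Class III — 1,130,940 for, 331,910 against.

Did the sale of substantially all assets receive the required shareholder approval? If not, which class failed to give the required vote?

Not approved — the Class III shares did not give the required vote.

Class I: 2/3 of 326662 = 217774.67, rounded up to 217775; 217,775 required, 217,876 in favor — approved.
Class II: 2/3 of 1526729 = 1017819.33, rounded up to 1017820; 1,017,820 required, 1,017,820 in favor — approved.
Class III: 3/5 of 1884978 = 1130986.80, rounded up to 1130987; 1,130,987 required, 1,130,940 in favor — not approved.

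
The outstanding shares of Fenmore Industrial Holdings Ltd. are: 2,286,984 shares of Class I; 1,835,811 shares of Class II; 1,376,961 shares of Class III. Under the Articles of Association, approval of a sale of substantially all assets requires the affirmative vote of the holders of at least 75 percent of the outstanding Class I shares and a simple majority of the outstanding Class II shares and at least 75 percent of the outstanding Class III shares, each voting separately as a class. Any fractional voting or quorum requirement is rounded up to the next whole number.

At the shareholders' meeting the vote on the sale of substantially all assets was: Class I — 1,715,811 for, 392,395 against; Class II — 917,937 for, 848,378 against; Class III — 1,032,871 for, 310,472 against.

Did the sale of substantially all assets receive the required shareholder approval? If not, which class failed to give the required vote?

Approved — every class gave the required vote.

Class I: 3/4 of 2286984 = 1715238; 1,715,238 required, 1,715,811 in favor — approved.
Class II: a majority of 1835811 is 917906; 917,906 required, 917,937 in favor — approved.
Class III: 3/4 of 1376961 = 1032720.75, rounded up to 1032721; 1,032,721 required, 1,032,871 in favor — approved.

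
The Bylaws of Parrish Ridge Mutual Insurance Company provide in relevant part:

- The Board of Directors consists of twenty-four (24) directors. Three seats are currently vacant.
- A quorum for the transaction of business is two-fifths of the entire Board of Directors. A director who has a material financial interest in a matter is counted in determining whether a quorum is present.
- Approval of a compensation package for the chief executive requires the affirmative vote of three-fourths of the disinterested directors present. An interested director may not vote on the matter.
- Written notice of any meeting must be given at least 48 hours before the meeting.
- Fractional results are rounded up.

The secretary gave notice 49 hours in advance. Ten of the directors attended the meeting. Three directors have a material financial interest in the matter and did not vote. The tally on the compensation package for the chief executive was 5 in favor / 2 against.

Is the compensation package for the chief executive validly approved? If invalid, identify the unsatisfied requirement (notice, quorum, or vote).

Invalid — vote requirement not satisfied.

Notice: 49 hours given; 48 required (49 ≥ 48). Satisfied.
Quorum: 10 present (interested directors count toward quorum); quorum is 10. Satisfied.
Vote: the compensation package for the chief executive requires three-fourths of the disinterested directors present (10 − 3 = 7). 3/4 of 7 = 5.25, rounded up to 6, so 6 affirmative votes are needed; 5 voted in favor. Not satisfied.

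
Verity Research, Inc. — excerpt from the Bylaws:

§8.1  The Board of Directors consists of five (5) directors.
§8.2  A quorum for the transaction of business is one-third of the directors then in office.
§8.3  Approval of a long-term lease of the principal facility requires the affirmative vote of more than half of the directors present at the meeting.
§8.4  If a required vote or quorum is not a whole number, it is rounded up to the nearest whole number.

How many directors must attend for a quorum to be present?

2

1/3 of 5 = 1.67, rounded up to 2.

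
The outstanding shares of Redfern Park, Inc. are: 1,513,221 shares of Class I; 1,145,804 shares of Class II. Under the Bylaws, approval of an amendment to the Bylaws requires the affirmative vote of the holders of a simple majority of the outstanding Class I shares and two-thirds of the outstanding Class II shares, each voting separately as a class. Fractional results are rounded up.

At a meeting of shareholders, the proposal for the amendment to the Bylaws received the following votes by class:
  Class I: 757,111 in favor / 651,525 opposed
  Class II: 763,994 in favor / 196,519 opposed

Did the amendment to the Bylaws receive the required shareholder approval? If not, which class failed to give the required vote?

Class I: a majority of 1513221 is 756611; 756,611 required, 757,111 in favor — approved.
Class II: 2/3 of 1145804 = 763869.33, rounded up to 763870; 763,870 required, 763,994 in favor — approved.

Approved — every class gave the required vote.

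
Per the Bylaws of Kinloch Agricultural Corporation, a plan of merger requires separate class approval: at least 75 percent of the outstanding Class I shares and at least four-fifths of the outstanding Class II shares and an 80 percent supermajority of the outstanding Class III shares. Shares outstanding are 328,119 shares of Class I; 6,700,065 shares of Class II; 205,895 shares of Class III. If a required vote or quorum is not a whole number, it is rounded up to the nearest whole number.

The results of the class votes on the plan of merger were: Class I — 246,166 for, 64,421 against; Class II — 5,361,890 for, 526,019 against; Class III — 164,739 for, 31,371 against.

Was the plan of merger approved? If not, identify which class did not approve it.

Class I: 3/4 of 328119 = 246089.25, rounded up to 246090; 246,090 required, 246,166 in favor — approved.
Class II: 4/5 of 6700065 = 5360052; 5,360,052 required, 5,361,890 in favor — approved.
Class III: 4/5 of 205895 = 164716; 164,716 required, 164,739 in favor — approved.

Approved — every class gave the required vote.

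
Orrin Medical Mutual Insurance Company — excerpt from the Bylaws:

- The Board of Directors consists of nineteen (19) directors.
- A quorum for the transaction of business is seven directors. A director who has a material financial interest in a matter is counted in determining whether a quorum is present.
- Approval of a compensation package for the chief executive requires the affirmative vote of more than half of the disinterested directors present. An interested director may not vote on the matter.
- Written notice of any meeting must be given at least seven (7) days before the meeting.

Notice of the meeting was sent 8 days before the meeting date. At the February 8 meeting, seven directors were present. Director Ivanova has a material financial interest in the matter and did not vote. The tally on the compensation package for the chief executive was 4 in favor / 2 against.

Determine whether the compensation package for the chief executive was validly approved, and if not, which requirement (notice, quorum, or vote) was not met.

Valid — all requirements satisfied.

Notice: 8 days given; 7 required (8 ≥ 7). Satisfied.
Quorum: 7 present (interested directors count toward quorum); quorum is 7. Satisfied.
Vote: the compensation package for the chief executive requires a majority of the disinterested directors present (7 − 1 = 6). A majority of 6 is 4, so 4 affirmative votes are needed; 4 voted in favor. Satisfied.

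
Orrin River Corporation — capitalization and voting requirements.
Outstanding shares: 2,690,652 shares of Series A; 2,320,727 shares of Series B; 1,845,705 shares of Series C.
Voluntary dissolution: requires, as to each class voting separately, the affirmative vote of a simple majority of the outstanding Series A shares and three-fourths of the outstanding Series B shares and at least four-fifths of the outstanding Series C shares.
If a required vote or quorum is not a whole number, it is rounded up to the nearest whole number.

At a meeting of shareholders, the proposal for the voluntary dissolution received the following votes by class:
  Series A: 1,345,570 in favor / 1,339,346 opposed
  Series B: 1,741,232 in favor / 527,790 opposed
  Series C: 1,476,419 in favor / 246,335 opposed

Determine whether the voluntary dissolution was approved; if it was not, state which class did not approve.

Not approved — the Series C shares did not give the required vote.

Series A: a majority of 2690652 is 1345327; 1,345,327 required, 1,345,570 in favor — approved.
Series B: 3/4 of 2320727 = 1740545.25, rounded up to 1740546; 1,740,546 required, 1,741,232 in favor — approved.
Series C: 4/5 of 1845705 = 1476564; 1,476,564 required, 1,476,419 in favor — not approved.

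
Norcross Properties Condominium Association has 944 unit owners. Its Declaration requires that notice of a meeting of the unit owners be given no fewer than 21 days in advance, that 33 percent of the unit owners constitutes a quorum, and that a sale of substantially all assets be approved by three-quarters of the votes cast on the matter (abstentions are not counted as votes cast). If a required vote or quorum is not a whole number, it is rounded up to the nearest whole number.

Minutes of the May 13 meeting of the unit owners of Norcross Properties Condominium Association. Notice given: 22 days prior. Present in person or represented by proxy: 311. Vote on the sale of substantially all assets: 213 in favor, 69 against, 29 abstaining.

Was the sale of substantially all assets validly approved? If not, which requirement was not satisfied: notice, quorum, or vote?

Notice: 22 days given; 21 required. Satisfied.
Quorum: 33% of 944 = 311.52, rounded up to 312; 311 present. Not satisfied.
Vote: requires three-fourths of the votes cast (311 − 29 abstaining = 282); 3/4 of 282 = 211.50, rounded up to 212, so 212 needed; 213 in favor. Satisfied.

Invalid — quorum requirement not satisfied.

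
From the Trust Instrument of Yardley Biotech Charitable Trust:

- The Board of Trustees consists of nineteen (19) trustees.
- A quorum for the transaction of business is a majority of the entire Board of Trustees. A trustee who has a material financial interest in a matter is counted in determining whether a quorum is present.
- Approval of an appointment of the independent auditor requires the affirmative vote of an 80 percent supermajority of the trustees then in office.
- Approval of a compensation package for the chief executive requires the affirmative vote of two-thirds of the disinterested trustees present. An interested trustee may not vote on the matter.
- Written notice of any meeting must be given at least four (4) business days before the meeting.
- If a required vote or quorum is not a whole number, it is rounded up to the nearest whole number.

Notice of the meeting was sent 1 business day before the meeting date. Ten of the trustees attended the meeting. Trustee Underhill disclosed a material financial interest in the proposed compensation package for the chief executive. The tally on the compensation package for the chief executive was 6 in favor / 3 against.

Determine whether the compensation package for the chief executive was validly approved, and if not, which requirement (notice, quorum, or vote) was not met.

Notice: 1 business day given; 4 required (1 < 4). Not satisfied.
Quorum: 10 present (interested trustees count toward quorum); quorum is 10. Satisfied.
Vote: the compensation package for the chief executive requires two-thirds of the disinterested trustees present (10 − 1 = 9). 2/3 of 9 = 6, so 6 affirmative votes are needed; 6 voted in favor. Satisfied.

Invalid — notice requirement not satisfied.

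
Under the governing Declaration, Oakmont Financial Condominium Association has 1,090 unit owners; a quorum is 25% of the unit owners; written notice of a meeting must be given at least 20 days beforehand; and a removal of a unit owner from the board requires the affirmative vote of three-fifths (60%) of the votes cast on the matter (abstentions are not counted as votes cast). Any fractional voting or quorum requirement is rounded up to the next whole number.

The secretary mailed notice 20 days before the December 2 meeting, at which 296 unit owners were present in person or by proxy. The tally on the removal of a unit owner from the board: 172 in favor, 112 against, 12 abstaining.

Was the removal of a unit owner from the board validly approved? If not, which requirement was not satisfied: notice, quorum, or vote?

Valid — all requirements satisfied.

Notice: 20 days given; 20 required. Satisfied.
Quorum: 25% of 1,090 = 272.50, rounded up to 273; 296 present. Satisfied.
Vote: requires three-fifths of the votes cast (296 − 12 abstaining = 284); 3/5 of 284 = 170.40, rounded up to 171, so 171 needed; 172 in favor. Satisfied.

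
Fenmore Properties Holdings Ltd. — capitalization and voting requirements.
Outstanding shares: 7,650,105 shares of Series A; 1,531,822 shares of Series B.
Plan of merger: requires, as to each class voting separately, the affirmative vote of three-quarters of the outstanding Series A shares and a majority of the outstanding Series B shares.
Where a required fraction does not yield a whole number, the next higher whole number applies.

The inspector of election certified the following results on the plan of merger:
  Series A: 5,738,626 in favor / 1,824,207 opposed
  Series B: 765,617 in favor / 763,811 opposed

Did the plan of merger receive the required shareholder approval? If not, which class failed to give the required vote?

Series A: 3/4 of 7650105 = 5737578.75, rounded up to 5737579; 5,737,579 required, 5,738,626 in favor — approved.
Series B: a majority of 1531822 is 765912; 765,912 required, 765,617 in favor — not approved.

Not approved — the Series B shares did not give the required vote.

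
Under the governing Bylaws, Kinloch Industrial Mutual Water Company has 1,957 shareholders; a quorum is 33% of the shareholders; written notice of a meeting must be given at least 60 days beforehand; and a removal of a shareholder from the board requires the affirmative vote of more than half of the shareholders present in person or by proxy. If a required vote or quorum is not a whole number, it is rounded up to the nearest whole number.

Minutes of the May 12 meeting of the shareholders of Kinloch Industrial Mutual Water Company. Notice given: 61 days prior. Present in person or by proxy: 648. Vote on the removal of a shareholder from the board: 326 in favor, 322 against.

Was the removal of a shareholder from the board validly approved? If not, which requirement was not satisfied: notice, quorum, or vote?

Notice: 61 days given; 60 required. Satisfied.
Quorum: 33% of 1,957 = 645.81, rounded up to 646; 648 present. Satisfied.
Vote: requires a majority of those present (648); a majority of 648 is 325, so 325 needed; 326 in favor. Satisfied.

Valid — all requirements satisfied.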